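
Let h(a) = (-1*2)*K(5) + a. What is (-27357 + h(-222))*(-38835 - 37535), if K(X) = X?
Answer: 2106971930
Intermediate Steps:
h(a) = -10 + a (h(a) = -1*2*5 + a = -2*5 + a = -10 + a)
(-27357 + h(-222))*(-38835 - 37535) = (-27357 + (-10 - 222))*(-38835 - 37535) = (-27357 - 232)*(-76370) = -27589*(-76370) = 2106971930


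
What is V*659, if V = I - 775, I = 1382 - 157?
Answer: 296550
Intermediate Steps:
I = 1225
V = 450 (V = 1225 - 775 = 450)
V*659 = 450*659 = 296550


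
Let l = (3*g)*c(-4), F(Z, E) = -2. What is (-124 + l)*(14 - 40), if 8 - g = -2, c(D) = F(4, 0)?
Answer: 4784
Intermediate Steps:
c(D) = -2
g = 10 (g = 8 - 1*(-2) = 8 + 2 = 10)
l = -60 (l = (3*10)*(-2) = 30*(-2) = -60)
(-124 + l)*(14 - 40) = (-124 - 60)*(14 - 40) = -184*(-26) = 4784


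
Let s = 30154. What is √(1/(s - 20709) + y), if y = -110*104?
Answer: I*√1020539796555/9445 ≈ 106.96*I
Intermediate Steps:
y = -11440
√(1/(s - 20709) + y) = √(1/(30154 - 20709) - 11440) = √(1/9445 - 11440) = √(-108050799/9445) = I*√1020539796555/9445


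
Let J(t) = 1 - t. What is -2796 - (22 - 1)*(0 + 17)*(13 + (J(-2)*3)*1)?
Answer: -10650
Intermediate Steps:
-2796 - (22 - 1)*(0 + 17)*(13 + (J(-2)*3)*1) = -2796 - (22 - 1)*(0 + 17)*(13 + ((1 - 1*(-2))*3)*1) = -2796 - 21*17*(13 + ((1 + 2)*3)*1) = -2796 - 21*17*(13 + (3*3)*1) = -2796 - 21*17*(13 + 9*1) = -2796 - 21*17*(13 + 9) = -2796 - 21*17*22 = -2796 - 21*374 = -2796 - 1*7854 = -2796 - 7854 = -10650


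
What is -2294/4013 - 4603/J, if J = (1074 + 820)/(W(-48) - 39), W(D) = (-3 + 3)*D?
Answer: 716056885/7600622 ≈ 94.210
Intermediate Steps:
W(D) = 0 (W(D) = 0*D = 0)
J = -1894/39 (J = (1074 + 820)/(0 - 39) = 1894/(-39) = 1894*(-1/39) = -1894/39 ≈ -48.564)
-2294/4013 - 4603/J = -2294/4013 - 4603/(-1894/39) = -2294*1/4013 - 4603*(-39/1894) = -2294/4013 + 179517/1894 = 716056885/7600622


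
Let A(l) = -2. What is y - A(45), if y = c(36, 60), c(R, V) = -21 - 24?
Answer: -43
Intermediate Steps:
c(R, V) = -45
y = -45
y - A(45) = -45 - 1*(-2) = -45 + 2 = -43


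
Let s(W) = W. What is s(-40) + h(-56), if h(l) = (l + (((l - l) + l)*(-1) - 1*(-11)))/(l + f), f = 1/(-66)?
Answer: -148606/3697 ≈ -40.196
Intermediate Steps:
f = -1/66 ≈ -0.015152
h(l) = 11/(-1/66 + l) (h(l) = (l + (((l - l) + l)*(-1) - 1*(-11)))/(l - 1/66) = (l + ((0 + l)*(-1) + 11))/(-1/66 + l) = (l + (l*(-1) + 11))/(-1/66 + l) = (l + (-l + 11))/(-1/66 + l) = (l + (11 - l))/(-1/66 + l) = 11/(-1/66 + l))
s(-40) + h(-56) = -40 + 726/(-1 + 66*(-56)) = -40 + 726/(-1 - 3696) = -40 + 726/(-3697) = -40 + 726*(-1/3697) = -40 - 726/3697 = -148606/3697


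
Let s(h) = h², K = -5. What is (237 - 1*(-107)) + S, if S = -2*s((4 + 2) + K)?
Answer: 342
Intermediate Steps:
S = -2 (S = -2*((4 + 2) - 5)² = -2*(6 - 5)² = -2*1² = -2*1 = -2)
(237 - 1*(-107)) + S = (237 - 1*(-107)) - 2 = (237 + 107) - 2 = 344 - 2 = 342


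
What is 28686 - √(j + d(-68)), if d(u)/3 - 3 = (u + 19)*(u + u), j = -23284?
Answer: 28686 - 7*I*√67 ≈ 28686.0 - 57.297*I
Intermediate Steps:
d(u) = 9 + 6*u*(19 + u) (d(u) = 9 + 3*((u + 19)*(u + u)) = 9 + 3*((19 + u)*(2*u)) = 9 + 3*(2*u*(19 + u)) = 9 + 6*u*(19 + u))
28686 - √(j + d(-68)) = 28686 - √(-23284 + (9 + 6*(-68)² + 114*(-68))) = 28686 - √(-23284 + (9 + 6*4624 - 7752)) = 28686 - √(-23284 + (9 + 27744 - 7752)) = 28686 - √(-23284 + 20001) = 28686 - √(-3283) = 28686 - 7*I*√67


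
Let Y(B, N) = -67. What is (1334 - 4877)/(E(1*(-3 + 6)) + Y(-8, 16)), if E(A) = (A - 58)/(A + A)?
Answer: 21258/457 ≈ 46.516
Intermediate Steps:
E(A) = (-58 + A)/(2*A) (E(A) = (-58 + A)/((2*A)) = (-58 + A)*(1/(2*A)) = (-58 + A)/(2*A))
(1334 - 4877)/(E(1*(-3 + 6)) + Y(-8, 16)) = (1334 - 4877)/((-58 + 1*(-3 + 6))/(2*((1*(-3 + 6)))) - 67) = -3543/((-58 + 1*3)/(2*((1*3))) - 67) = -3543/((½)*(-58 + 3)/3 - 67) = -3543/((½)*(⅓)*(-55) - 67) = -3543/(-55/6 - 67) = -3543/(-457/6) = -3543*(-6/457) = 21258/457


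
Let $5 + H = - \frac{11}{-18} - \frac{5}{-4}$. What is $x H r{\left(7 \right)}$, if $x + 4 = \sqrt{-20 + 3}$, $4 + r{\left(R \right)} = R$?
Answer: $\frac{113}{3} - \frac{113 i \sqrt{17}}{12} \approx 37.667 - 38.826 i$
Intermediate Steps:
$r{\left(R \right)} = -4 + R$
$H = - \frac{113}{36}$ ($H = -5 - \left(- \frac{11}{18} - \frac{5}{4}\right) = -5 - - \frac{67}{36} = -5 + \left(\frac{11}{18} + \frac{5}{4}\right) = -5 + \frac{67}{36} = - \frac{113}{36} \approx -3.1389$)
$x = -4 + i \sqrt{17}$ ($x = -4 + \sqrt{-20 + 3} = -4 + \sqrt{-17} = -4 + i \sqrt{17} \approx -4.0 + 4.1231 i$)
$x H r{\left(7 \right)} = \left(-4 + i \sqrt{17}\right) \left(- \frac{113}{36}\right) \left(-4 + 7\right) = \left(\frac{113}{9} - \frac{113 i \sqrt{17}}{36}\right) 3 = \frac{113}{3} - \frac{113 i \sqrt{17}}{12}$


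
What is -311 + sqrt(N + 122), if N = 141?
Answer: -311 + sqrt(263) ≈ -294.78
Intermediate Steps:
-311 + sqrt(N + 122) = -311 + sqrt(141 + 122) = -311 + sqrt(263)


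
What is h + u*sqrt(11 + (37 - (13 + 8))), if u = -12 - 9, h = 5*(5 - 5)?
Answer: -63*sqrt(3) ≈ -109.12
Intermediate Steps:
h = 0 (h = 5*0 = 0)
u = -21
h + u*sqrt(11 + (37 - (13 + 8))) = 0 - 21*sqrt(11 + (37 - (13 + 8))) = 0 - 21*sqrt(11 + (37 - 1*21)) = 0 - 21*sqrt(11 + (37 - 21)) = 0 - 21*sqrt(11 + 16) = 0 - 63*sqrt(3) = -63*sqrt(3)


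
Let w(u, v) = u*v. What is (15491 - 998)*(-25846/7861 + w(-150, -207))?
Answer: 3537135550572/7861 ≈ 4.4996e+8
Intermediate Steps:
(15491 - 998)*(-25846/7861 + w(-150, -207)) = (15491 - 998)*(-25846/7861 - 150*(-207)) = 14493*(-25846*1/7861 + 31050) = 14493*(-25846/7861 + 31050) = 14493*(244058204/7861) = 3537135550572/7861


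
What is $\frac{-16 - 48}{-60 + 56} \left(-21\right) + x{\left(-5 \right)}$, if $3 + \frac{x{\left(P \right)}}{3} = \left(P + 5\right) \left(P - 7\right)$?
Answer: $-345$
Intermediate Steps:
$x{\left(P \right)} = -9 + 3 \left(-7 + P\right) \left(5 + P\right)$ ($x{\left(P \right)} = -9 + 3 \left(P + 5\right) \left(P - 7\right) = -9 + 3 \left(5 + P\right) \left(-7 + P\right) = -9 + 3 \left(-7 + P\right) \left(5 + P\right)$)
$\frac{-16 - 48}{-60 + 56} \left(-21\right) + x{\left(-5 \right)} = \frac{-16 - 48}{-60 + 56} \left(-21\right) - \left(84 - 75\right) = - \frac{64}{-4} \left(-21\right) + \left(-114 + 30 + 3 \cdot 25\right) = \left(-64\right) \left(- \frac{1}{4}\right) \left(-21\right) + \left(-114 + 30 + 75\right) = 16 \left(-21\right) - 9 = -336 - 9 = -345$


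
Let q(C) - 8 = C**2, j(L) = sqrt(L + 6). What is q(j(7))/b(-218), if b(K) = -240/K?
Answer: 763/40 ≈ 19.075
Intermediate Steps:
j(L) = sqrt(6 + L)
q(C) = 8 + C**2
q(j(7))/b(-218) = (8 + (sqrt(6 + 7))**2)/((-240/(-218))) = (8 + (sqrt(13))**2)/((-240*(-1/218))) = (8 + 13)/(120/109) = 21*(109/120) = 763/40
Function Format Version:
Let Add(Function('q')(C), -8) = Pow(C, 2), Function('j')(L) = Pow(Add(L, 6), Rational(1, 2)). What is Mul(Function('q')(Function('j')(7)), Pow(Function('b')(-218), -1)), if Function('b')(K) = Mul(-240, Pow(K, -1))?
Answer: Rational(763, 40) ≈ 19.075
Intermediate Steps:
Function('j')(L) = Pow(Add(6, L), Rational(1, 2))
Function('q')(C) = Add(8, Pow(C, 2))
Mul(Function('q')(Function('j')(7)), Pow(Function('b')(-218), -1)) = Mul(Add(8, Pow(Pow(Add(6, 7), Rational(1, 2)), 2)), Pow(Mul(-240, Pow(-218, -1)), -1)) = Mul(Add(8, Pow(Pow(13, Rational(1, 2)), 2)), Pow(Mul(-240, Rational(-1, 218)), -1)) = Mul(Add(8, 13), Pow(Rational(120, 109), -1)) = Mul(21, Rational(109, 120)) = Rational(763, 40)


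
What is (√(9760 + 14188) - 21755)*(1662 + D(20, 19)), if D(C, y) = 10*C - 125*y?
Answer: 11160315 - 1026*√5987 ≈ 1.1081e+7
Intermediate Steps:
D(C, y) = -125*y + 10*C
(√(9760 + 14188) - 21755)*(1662 + D(20, 19)) = (√(9760 + 14188) - 21755)*(1662 + (-125*19 + 10*20)) = (√23948 - 21755)*(1662 + (-2375 + 200)) = (2*√5987 - 21755)*(1662 - 2175) = (-21755 + 2*√5987)*(-513) = 11160315 - 1026*√5987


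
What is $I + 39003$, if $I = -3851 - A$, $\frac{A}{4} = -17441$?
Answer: $104916$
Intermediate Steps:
$A = -69764$ ($A = 4 \left(-17441\right) = -69764$)
$I = 65913$ ($I = -3851 - -69764 = -3851 + 69764 = 65913$)
$I + 39003 = 65913 + 39003 = 104916$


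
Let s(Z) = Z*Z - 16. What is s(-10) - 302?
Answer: -218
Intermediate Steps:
s(Z) = -16 + Z**2 (s(Z) = Z**2 - 16 = -16 + Z**2)
s(-10) - 302 = (-16 + (-10)**2) - 302 = (-16 + 100) - 302 = 84 - 302 = -218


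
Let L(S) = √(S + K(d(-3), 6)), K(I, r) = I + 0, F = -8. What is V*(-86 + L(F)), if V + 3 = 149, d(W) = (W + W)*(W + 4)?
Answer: -12556 + 146*I*√14 ≈ -12556.0 + 546.28*I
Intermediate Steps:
d(W) = 2*W*(4 + W) (d(W) = (2*W)*(4 + W) = 2*W*(4 + W))
V = 146 (V = -3 + 149 = 146)
K(I, r) = I
L(S) = √(-6 + S) (L(S) = √(S + 2*(-3)*(4 - 3)) = √(S + 2*(-3)*1) = √(S - 6) = √(-6 + S))
V*(-86 + L(F)) = 146*(-86 + √(-6 - 8)) = 146*(-86 + √(-14)) = 146*(-86 + I*√14) = -12556 + 146*I*√14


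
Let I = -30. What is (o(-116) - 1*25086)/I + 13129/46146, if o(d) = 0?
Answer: 193002071/230730 ≈ 836.48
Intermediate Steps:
(o(-116) - 1*25086)/I + 13129/46146 = (0 - 1*25086)/(-30) + 13129/46146 = (0 - 25086)*(-1/30) + 13129*(1/46146) = -25086*(-1/30) + 13129/46146 = 4181/5 + 13129/46146 = 193002071/230730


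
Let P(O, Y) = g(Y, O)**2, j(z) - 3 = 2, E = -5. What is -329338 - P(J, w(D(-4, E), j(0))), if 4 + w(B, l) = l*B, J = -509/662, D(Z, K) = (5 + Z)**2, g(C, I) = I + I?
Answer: -36082859699/109561 ≈ -3.2934e+5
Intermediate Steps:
g(C, I) = 2*I
j(z) = 5 (j(z) = 3 + 2 = 5)
J = -509/662 (J = -509*1/662 = -509/662 ≈ -0.76888)
w(B, l) = -4 + B*l (w(B, l) = -4 + l*B = -4 + B*l)
P(O, Y) = 4*O**2 (P(O, Y) = (2*O)**2 = 4*O**2)
-329338 - P(J, w(D(-4, E), j(0))) = -329338 - 4*(-509/662)**2 = -329338 - 4*259081/438244 = -329338 - 1*259081/109561 = -329338 - 259081/109561 = -36082859699/109561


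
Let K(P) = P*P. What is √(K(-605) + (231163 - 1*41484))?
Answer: 2*√138926 ≈ 745.46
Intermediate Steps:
K(P) = P²
√(K(-605) + (231163 - 1*41484)) = √((-605)² + (231163 - 1*41484)) = √(366025 + (231163 - 41484)) = √(366025 + 189679) = √555704 = 2*√138926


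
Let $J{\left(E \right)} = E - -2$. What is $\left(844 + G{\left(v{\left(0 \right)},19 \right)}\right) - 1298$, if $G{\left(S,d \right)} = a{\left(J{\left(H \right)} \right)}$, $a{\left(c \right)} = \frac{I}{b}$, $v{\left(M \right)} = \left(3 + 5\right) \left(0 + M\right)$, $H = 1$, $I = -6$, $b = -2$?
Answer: $-451$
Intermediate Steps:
$J{\left(E \right)} = 2 + E$ ($J{\left(E \right)} = E + 2 = 2 + E$)
$v{\left(M \right)} = 8 M$
$a{\left(c \right)} = 3$ ($a{\left(c \right)} = - \frac{6}{-2} = \left(-6\right) \left(- \frac{1}{2}\right) = 3$)
$G{\left(S,d \right)} = 3$
$\left(844 + G{\left(v{\left(0 \right)},19 \right)}\right) - 1298 = \left(844 + 3\right) - 1298 = 847 - 1298 = -451$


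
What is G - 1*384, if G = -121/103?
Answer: -39673/103 ≈ -385.17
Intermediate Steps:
G = -121/103 (G = -121*1/103 = -121/103 ≈ -1.1748)
G - 1*384 = -121/103 - 1*384 = -121/103 - 384 = -39673/103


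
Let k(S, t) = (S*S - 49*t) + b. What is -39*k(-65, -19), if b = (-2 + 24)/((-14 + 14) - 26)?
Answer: -201051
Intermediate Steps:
b = -11/13 (b = 22/(0 - 26) = 22/(-26) = 22*(-1/26) = -11/13 ≈ -0.84615)
k(S, t) = -11/13 + S**2 - 49*t (k(S, t) = (S*S - 49*t) - 11/13 = (S**2 - 49*t) - 11/13 = -11/13 + S**2 - 49*t)
-39*k(-65, -19) = -39*(-11/13 + (-65)**2 - 49*(-19)) = -39*(-11/13 + 4225 + 931) = -39*67017/13 = -201051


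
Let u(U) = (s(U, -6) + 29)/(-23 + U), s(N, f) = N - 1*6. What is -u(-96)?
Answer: -73/119 ≈ -0.61345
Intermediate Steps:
s(N, f) = -6 + N (s(N, f) = N - 6 = -6 + N)
u(U) = (23 + U)/(-23 + U) (u(U) = ((-6 + U) + 29)/(-23 + U) = (23 + U)/(-23 + U))
-u(-96) = -(23 - 96)/(-23 - 96) = -(-73)/(-119) = -(-1)*(-73)/119 = -1*73/119 = -73/119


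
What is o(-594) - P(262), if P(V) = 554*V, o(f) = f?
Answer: -145742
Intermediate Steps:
o(-594) - P(262) = -594 - 554*262 = -594 - 1*145148 = -594 - 145148 = -145742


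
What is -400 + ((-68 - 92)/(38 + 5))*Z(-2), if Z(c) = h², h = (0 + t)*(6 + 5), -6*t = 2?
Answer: -174160/387 ≈ -450.03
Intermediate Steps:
t = -⅓ (t = -⅙*2 = -⅓ ≈ -0.33333)
h = -11/3 (h = (0 - ⅓)*(6 + 5) = -⅓*11 = -11/3 ≈ -3.6667)
Z(c) = 121/9 (Z(c) = (-11/3)² = 121/9)
-400 + ((-68 - 92)/(38 + 5))*Z(-2) = -400 + ((-68 - 92)/(38 + 5))*(121/9) = -400 - 160/43*(121/9) = -400 - 160*1/43*(121/9) = -400 - 160/43*121/9 = -400 - 19360/387 = -174160/387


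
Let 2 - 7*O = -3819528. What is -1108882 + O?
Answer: -3942644/7 ≈ -5.6324e+5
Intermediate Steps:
O = 3819530/7 (O = 2/7 - 1/7*(-3819528) = 2/7 + 3819528/7 = 3819530/7 ≈ 5.4565e+5)
-1108882 + O = -1108882 + 3819530/7 = -3942644/7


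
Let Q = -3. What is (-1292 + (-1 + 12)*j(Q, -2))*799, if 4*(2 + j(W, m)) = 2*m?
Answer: -1058675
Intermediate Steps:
j(W, m) = -2 + m/2 (j(W, m) = -2 + (2*m)/4 = -2 + m/2)
(-1292 + (-1 + 12)*j(Q, -2))*799 = (-1292 + (-1 + 12)*(-2 + (½)*(-2)))*799 = (-1292 + 11*(-2 - 1))*799 = (-1292 + 11*(-3))*799 = (-1292 - 33)*799 = -1325*799 = -1058675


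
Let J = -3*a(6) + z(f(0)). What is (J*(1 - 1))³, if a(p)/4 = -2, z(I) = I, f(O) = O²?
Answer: 0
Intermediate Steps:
a(p) = -8 (a(p) = 4*(-2) = -8)
J = 24 (J = -3*(-8) + 0² = 24 + 0 = 24)
(J*(1 - 1))³ = (24*(1 - 1))³ = (24*0)³ = 0³ = 0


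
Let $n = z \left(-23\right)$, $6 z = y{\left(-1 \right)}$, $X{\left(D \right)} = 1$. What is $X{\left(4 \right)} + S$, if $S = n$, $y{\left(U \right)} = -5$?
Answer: $\frac{121}{6} \approx 20.167$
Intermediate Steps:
$z = - \frac{5}{6}$ ($z = \frac{1}{6} \left(-5\right) = - \frac{5}{6} \approx -0.83333$)
$n = \frac{115}{6}$ ($n = \left(- \frac{5}{6}\right) \left(-23\right) = \frac{115}{6} \approx 19.167$)
$S = \frac{115}{6} \approx 19.167$
$X{\left(4 \right)} + S = 1 + \frac{115}{6} = \frac{121}{6}$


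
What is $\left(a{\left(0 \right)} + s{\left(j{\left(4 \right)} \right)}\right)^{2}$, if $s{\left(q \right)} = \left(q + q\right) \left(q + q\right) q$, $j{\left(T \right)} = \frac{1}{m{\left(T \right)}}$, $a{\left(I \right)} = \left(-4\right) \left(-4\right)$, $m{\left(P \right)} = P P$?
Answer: $\frac{268468225}{1048576} \approx 256.03$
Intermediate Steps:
$m{\left(P \right)} = P^{2}$
$a{\left(I \right)} = 16$
$j{\left(T \right)} = \frac{1}{T^{2}}$
$s{\left(q \right)} = 4 q^{3}$ ($s{\left(q \right)} = 2 q 2 q q = 4 q^{2} q = 4 q^{3}$)
$\left(a{\left(0 \right)} + s{\left(j{\left(4 \right)} \right)}\right)^{2} = \left(16 + 4 \left(\frac{1}{16}\right)^{3}\right)^{2} = \left(16 + \frac{4}{4096}\right)^{2} = \left(16 + 4 \cdot \frac{1}{4096}\right)^{2} = \left(16 + \frac{1}{1024}\right)^{2} = \left(\frac{16385}{1024}\right)^{2} = \frac{268468225}{1048576}$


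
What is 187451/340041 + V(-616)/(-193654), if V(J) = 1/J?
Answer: 22361192087705/40563784685424 ≈ 0.55126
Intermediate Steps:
187451/340041 + V(-616)/(-193654) = 187451/340041 + 1/(-616*(-193654)) = 187451*(1/340041) - 1/616*(-1/193654) = 187451/340041 + 1/119290864 = 22361192087705/40563784685424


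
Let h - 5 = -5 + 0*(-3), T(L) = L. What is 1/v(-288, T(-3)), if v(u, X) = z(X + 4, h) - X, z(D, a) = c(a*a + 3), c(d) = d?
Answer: ⅙ ≈ 0.16667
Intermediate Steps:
h = 0 (h = 5 + (-5 + 0*(-3)) = 5 + (-5 + 0) = 5 - 5 = 0)
z(D, a) = 3 + a² (z(D, a) = a*a + 3 = a² + 3 = 3 + a²)
v(u, X) = 3 - X (v(u, X) = (3 + 0²) - X = (3 + 0) - X = 3 - X)
1/v(-288, T(-3)) = 1/(3 - 1*(-3)) = 1/(3 + 3) = 1/6 = ⅙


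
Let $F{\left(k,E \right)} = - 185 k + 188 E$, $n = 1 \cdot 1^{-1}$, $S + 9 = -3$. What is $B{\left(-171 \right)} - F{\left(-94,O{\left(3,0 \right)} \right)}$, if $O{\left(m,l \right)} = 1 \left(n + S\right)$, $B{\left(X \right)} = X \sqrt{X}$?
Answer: $-15322 - 513 i \sqrt{19} \approx -15322.0 - 2236.1 i$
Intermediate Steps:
$S = -12$ ($S = -9 - 3 = -12$)
$B{\left(X \right)} = X^{\frac{3}{2}}$
$n = 1$ ($n = 1 \cdot 1 = 1$)
$O{\left(m,l \right)} = -11$ ($O{\left(m,l \right)} = 1 \left(1 - 12\right) = 1 \left(-11\right) = -11$)
$B{\left(-171 \right)} - F{\left(-94,O{\left(3,0 \right)} \right)} = \left(-171\right)^{\frac{3}{2}} - \left(\left(-185\right) \left(-94\right) + 188 \left(-11\right)\right) = - 513 i \sqrt{19} - \left(17390 - 2068\right) = - 513 i \sqrt{19} - 15322 = -15322 - 513 i \sqrt{19}$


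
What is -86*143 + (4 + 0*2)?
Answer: -12294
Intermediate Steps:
-86*143 + (4 + 0*2) = -12298 + (4 + 0) = -12298 + 4 = -12294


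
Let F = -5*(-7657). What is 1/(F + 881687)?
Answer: 1/919972 ≈ 1.0870e-6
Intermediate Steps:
F = 38285
1/(F + 881687) = 1/(38285 + 881687) = 1/919972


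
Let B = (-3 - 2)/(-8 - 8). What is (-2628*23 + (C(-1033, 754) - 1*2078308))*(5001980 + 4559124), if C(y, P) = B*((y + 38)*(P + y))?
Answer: -19619389590983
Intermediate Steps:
B = 5/16 (B = -5/(-16) = -5*(-1/16) = 5/16 ≈ 0.31250)
C(y, P) = 5*(38 + y)*(P + y)/16 (C(y, P) = 5*((y + 38)*(P + y))/16 = 5*((38 + y)*(P + y))/16 = 5*(38 + y)*(P + y)/16)
(-2628*23 + (C(-1033, 754) - 1*2078308))*(5001980 + 4559124) = (-2628*23 + (((5/16)*(-1033)² + (95/8)*754 + (95/8)*(-1033) + (5/16)*754*(-1033)) - 1*2078308))*(5001980 + 4559124) = (-60444 + (((5/16)*1067089 + 35815/4 - 98135/8 - 1947205/8) - 2078308))*9561104 = (-60444 + ((5335445/16 + 35815/4 - 98135/8 - 1947205/8) - 2078308))*9561104 = (-60444 + (1388025/16 - 2078308))*9561104 = (-60444 - 31864903/16)*9561104 = -32832007/16*9561104 = -19619389590983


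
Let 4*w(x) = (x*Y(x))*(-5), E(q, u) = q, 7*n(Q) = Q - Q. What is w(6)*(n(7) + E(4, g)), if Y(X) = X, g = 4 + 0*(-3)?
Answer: -180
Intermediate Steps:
g = 4 (g = 4 + 0 = 4)
n(Q) = 0 (n(Q) = (Q - Q)/7 = (⅐)*0 = 0)
w(x) = -5*x²/4 (w(x) = ((x*x)*(-5))/4 = (x²*(-5))/4 = (-5*x²)/4 = -5*x²/4)
w(6)*(n(7) + E(4, g)) = (-5/4*6²)*(0 + 4) = -5/4*36*4 = -45*4 = -180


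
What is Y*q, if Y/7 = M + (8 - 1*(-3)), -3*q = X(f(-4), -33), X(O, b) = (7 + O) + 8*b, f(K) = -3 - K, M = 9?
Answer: 35840/3 ≈ 11947.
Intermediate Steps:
X(O, b) = 7 + O + 8*b
q = 256/3 (q = -(7 + (-3 - 1*(-4)) + 8*(-33))/3 = -(7 + (-3 + 4) - 264)/3 = -(7 + 1 - 264)/3 = -⅓*(-256) = 256/3 ≈ 85.333)
Y = 140 (Y = 7*(9 + (8 - 1*(-3))) = 7*(9 + (8 + 3)) = 7*(9 + 11) = 7*20 = 140)
Y*q = 140*(256/3) = 35840/3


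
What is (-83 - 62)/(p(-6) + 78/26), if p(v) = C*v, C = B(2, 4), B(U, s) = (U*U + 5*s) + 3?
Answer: 145/159 ≈ 0.91195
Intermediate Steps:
B(U, s) = 3 + U**2 + 5*s (B(U, s) = (U**2 + 5*s) + 3 = 3 + U**2 + 5*s)
C = 27 (C = 3 + 2**2 + 5*4 = 3 + 4 + 20 = 27)
p(v) = 27*v
(-83 - 62)/(p(-6) + 78/26) = (-83 - 62)/(27*(-6) + 78/26) = -145/(-162 + 78*(1/26)) = -145/(-162 + 3) = -145/(-159) = -145*(-1/159) = 145/159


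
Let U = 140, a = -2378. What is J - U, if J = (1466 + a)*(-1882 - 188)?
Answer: 1887700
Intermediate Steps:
J = 1887840 (J = (1466 - 2378)*(-1882 - 188) = -912*(-2070) = 1887840)
J - U = 1887840 - 1*140 = 1887840 - 140 = 1887700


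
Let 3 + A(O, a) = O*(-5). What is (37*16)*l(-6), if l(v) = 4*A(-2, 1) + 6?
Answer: 20128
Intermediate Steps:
A(O, a) = -3 - 5*O (A(O, a) = -3 + O*(-5) = -3 - 5*O)
l(v) = 34 (l(v) = 4*(-3 - 5*(-2)) + 6 = 4*(-3 + 10) + 6 = 4*7 + 6 = 28 + 6 = 34)
(37*16)*l(-6) = (37*16)*34 = 592*34 = 20128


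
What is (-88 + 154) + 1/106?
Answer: 6997/106 ≈ 66.009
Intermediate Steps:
(-88 + 154) + 1/106 = 66 + 1/106 = 6997/106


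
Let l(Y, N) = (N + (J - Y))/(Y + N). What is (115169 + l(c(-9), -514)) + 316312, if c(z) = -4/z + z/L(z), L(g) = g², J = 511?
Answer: 664912231/1541 ≈ 4.3148e+5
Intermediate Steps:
c(z) = -3/z (c(z) = -4/z + z/(z²) = -4/z + z/z² = -4/z + 1/z = -3/z)
l(Y, N) = (511 + N - Y)/(N + Y) (l(Y, N) = (N + (511 - Y))/(Y + N) = (511 + N - Y)/(N + Y))
(115169 + l(c(-9), -514)) + 316312 = (115169 + (511 - 514 - (-3)/(-9))/(-514 - 3/(-9))) + 316312 = (115169 + (511 - 514 - (-3)*(-1)/9)/(-514 - 3*(-⅑))) + 316312 = (115169 + (511 - 514 - 1*⅓)/(-514 + ⅓)) + 316312 = (115169 + (511 - 514 - ⅓)/(-1541/3)) + 316312 = (115169 - 3/1541*(-10/3)) + 316312 = (115169 + 10/1541) + 316312 = 177475439/1541 + 316312 = 664912231/1541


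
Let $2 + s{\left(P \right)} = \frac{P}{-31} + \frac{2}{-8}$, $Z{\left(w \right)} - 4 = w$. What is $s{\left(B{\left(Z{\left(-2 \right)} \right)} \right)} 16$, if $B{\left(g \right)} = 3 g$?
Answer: $- \frac{1212}{31} \approx -39.097$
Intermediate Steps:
$Z{\left(w \right)} = 4 + w$
$s{\left(P \right)} = - \frac{9}{4} - \frac{P}{31}$ ($s{\left(P \right)} = -2 + \left(\frac{P}{-31} + \frac{2}{-8}\right) = -2 + \left(P \left(- \frac{1}{31}\right) + 2 \left(- \frac{1}{8}\right)\right) = -2 - \left(\frac{1}{4} + \frac{P}{31}\right) = - \frac{9}{4} - \frac{P}{31}$)
$s{\left(B{\left(Z{\left(-2 \right)} \right)} \right)} 16 = \left(- \frac{9}{4} - \frac{3 \left(4 - 2\right)}{31}\right) 16 = \left(- \frac{9}{4} - \frac{3 \cdot 2}{31}\right) 16 = \left(- \frac{9}{4} - \frac{6}{31}\right) 16 = \left(- \frac{303}{124}\right) 16 = - \frac{1212}{31}$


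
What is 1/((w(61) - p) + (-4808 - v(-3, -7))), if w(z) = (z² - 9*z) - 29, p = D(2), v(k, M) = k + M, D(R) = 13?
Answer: -1/1668 ≈ -0.00059952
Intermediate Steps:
v(k, M) = M + k
p = 13
w(z) = -29 + z² - 9*z
1/((w(61) - p) + (-4808 - v(-3, -7))) = 1/(((-29 + 61² - 9*61) - 1*13) + (-4808 - (-7 - 3))) = 1/(((-29 + 3721 - 549) - 13) + (-4808 - 1*(-10))) = 1/((3143 - 13) + (-4808 + 10)) = 1/(3130 - 4798) = 1/(-1668) = -1/1668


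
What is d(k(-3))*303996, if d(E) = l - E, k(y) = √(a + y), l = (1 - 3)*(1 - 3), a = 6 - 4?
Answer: 1215984 - 303996*I ≈ 1.216e+6 - 3.04e+5*I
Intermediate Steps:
a = 2
l = 4 (l = -2*(-2) = 4)
k(y) = √(2 + y)
d(E) = 4 - E
d(k(-3))*303996 = (4 - √(2 - 3))*303996 = (4 - √(-1))*303996 = (4 - I)*303996 = 1215984 - 303996*I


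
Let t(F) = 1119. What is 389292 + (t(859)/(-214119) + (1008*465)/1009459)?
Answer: 28047788721171797/72048117207 ≈ 3.8929e+5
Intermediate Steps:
389292 + (t(859)/(-214119) + (1008*465)/1009459) = 389292 + (1119/(-214119) + (1008*465)/1009459) = 389292 + (1119*(-1/214119) + 468720*(1/1009459)) = 389292 + (-373/71373 + 468720/1009459) = 389292 + 33077424353/72048117207 = 28047788721171797/72048117207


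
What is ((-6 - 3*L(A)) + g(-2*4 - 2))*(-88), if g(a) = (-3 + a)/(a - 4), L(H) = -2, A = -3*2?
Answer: -572/7 ≈ -81.714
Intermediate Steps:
A = -6
g(a) = (-3 + a)/(-4 + a)
((-6 - 3*L(A)) + g(-2*4 - 2))*(-88) = ((-6 - 3*(-2)) + (-3 + (-2*4 - 2))/(-4 + (-2*4 - 2)))*(-88) = ((-6 + 6) + (-3 + (-8 - 2))/(-4 + (-8 - 2)))*(-88) = (0 + (-3 - 10)/(-4 - 10))*(-88) = (0 - 13/(-14))*(-88) = (0 - 1/14*(-13))*(-88) = (0 + 13/14)*(-88) = (13/14)*(-88) = -572/7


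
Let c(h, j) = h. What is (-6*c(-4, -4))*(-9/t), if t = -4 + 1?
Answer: 72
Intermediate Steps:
t = -3
(-6*c(-4, -4))*(-9/t) = (-6*(-4))*(-9/(-3)) = 24*(-9*(-⅓)) = 24*3 = 72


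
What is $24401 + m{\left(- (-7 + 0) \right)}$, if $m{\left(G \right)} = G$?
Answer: $24408$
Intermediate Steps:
$24401 + m{\left(- (-7 + 0) \right)} = 24401 - \left(-7 + 0\right) = 24401 - -7 = 24401 + 7 = 24408$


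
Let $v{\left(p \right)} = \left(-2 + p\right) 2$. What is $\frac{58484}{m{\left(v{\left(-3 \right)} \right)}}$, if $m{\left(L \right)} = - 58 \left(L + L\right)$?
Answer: $\frac{14621}{290} \approx 50.417$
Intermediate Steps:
$v{\left(p \right)} = -4 + 2 p$
$m{\left(L \right)} = - 116 L$ ($m{\left(L \right)} = - 58 \cdot 2 L = - 116 L$)
$\frac{58484}{m{\left(v{\left(-3 \right)} \right)}} = \frac{58484}{\left(-116\right) \left(-4 + 2 \left(-3\right)\right)} = \frac{58484}{\left(-116\right) \left(-4 - 6\right)} = \frac{58484}{\left(-116\right) \left(-10\right)} = \frac{58484}{1160} = 58484 \cdot \frac{1}{1160} = \frac{14621}{290}$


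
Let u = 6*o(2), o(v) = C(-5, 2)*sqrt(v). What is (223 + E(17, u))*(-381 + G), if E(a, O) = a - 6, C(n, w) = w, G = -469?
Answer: -198900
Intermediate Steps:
o(v) = 2*sqrt(v)
u = 12*sqrt(2) (u = 6*(2*sqrt(2)) = 12*sqrt(2) ≈ 16.971)
E(a, O) = -6 + a
(223 + E(17, u))*(-381 + G) = (223 + (-6 + 17))*(-381 - 469) = (223 + 11)*(-850) = 234*(-850) = -198900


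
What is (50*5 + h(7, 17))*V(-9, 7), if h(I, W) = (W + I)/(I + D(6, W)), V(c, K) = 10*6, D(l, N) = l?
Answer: 196440/13 ≈ 15111.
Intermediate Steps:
V(c, K) = 60
h(I, W) = (I + W)/(6 + I) (h(I, W) = (W + I)/(I + 6) = (I + W)/(6 + I))
(50*5 + h(7, 17))*V(-9, 7) = (50*5 + (7 + 17)/(6 + 7))*60 = (250 + 24/13)*60 = (3274/13)*60 = 196440/13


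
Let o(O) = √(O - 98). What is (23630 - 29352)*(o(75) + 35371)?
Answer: -202392862 - 5722*I*√23 ≈ -2.0239e+8 - 27442.0*I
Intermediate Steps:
o(O) = √(-98 + O)
(23630 - 29352)*(o(75) + 35371) = (23630 - 29352)*(√(-98 + 75) + 35371) = -5722*(√(-23) + 35371) = -5722*(I*√23 + 35371) = -5722*(35371 + I*√23) = -202392862 - 5722*I*√23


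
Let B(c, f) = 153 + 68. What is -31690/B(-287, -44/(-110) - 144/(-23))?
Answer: -31690/221 ≈ -143.39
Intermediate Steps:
B(c, f) = 221
-31690/B(-287, -44/(-110) - 144/(-23)) = -31690/221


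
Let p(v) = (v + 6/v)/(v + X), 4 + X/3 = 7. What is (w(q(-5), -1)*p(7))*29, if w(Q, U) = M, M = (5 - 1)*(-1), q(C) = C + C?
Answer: -1595/28 ≈ -56.964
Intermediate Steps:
X = 9 (X = -12 + 3*7 = -12 + 21 = 9)
q(C) = 2*C
p(v) = (v + 6/v)/(9 + v) (p(v) = (v + 6/v)/(v + 9) = (v + 6/v)/(9 + v))
M = -4 (M = 4*(-1) = -4)
w(Q, U) = -4
(w(q(-5), -1)*p(7))*29 = -4*(6 + 7²)/(7*(9 + 7))*29 = -4*(6 + 49)/(7*16)*29 = -4*55/(7*16)*29 = -4*55/112*29 = -55/28*29 = -1595/28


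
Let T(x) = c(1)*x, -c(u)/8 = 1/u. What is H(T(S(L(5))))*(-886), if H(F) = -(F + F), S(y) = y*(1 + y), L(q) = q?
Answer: -425280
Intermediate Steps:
c(u) = -8/u
T(x) = -8*x (T(x) = (-8/1)*x = (-8*1)*x = -8*x)
H(F) = -2*F
H(T(S(L(5))))*(-886) = -(-16)*5*(1 + 5)*(-886) = -(-16)*5*6*(-886) = -(-16)*30*(-886) = -2*(-240)*(-886) = 480*(-886) = -425280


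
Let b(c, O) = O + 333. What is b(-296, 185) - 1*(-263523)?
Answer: 264041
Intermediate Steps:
b(c, O) = 333 + O
b(-296, 185) - 1*(-263523) = (333 + 185) - 1*(-263523) = 518 + 263523 = 264041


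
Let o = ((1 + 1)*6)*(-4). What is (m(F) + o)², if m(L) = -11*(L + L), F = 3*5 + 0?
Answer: 142884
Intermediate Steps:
o = -48 (o = (2*6)*(-4) = 12*(-4) = -48)
F = 15 (F = 15 + 0 = 15)
m(L) = -22*L
(m(F) + o)² = (-22*15 - 48)² = (-330 - 48)² = (-378)² = 142884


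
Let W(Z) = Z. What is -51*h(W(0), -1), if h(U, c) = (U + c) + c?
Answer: 102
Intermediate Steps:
h(U, c) = U + 2*c
-51*h(W(0), -1) = -51*(0 + 2*(-1)) = -51*(0 - 2) = -51*(-2) = 102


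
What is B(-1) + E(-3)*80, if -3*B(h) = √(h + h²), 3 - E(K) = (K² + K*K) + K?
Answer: -960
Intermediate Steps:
E(K) = 3 - K - 2*K² (E(K) = 3 - ((K² + K*K) + K) = 3 - ((K² + K²) + K) = 3 - (2*K² + K) = 3 - (K + 2*K²) = 3 + (-K - 2*K²) = 3 - K - 2*K²)
B(h) = -√(h + h²)/3
B(-1) + E(-3)*80 = -I*√(1 - 1)/3 + (3 - 1*(-3) - 2*(-3)²)*80 = -√(-1*0)/3 + (3 + 3 - 2*9)*80 = -√0/3 + (3 + 3 - 18)*80 = -⅓*0 - 12*80 = 0 - 960 = -960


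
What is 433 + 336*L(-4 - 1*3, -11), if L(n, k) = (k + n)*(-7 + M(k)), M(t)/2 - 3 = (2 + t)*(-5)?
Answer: -537839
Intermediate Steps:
M(t) = -14 - 10*t (M(t) = 6 + 2*((2 + t)*(-5)) = 6 + 2*(-10 - 5*t) = 6 + (-20 - 10*t) = -14 - 10*t)
L(n, k) = (-21 - 10*k)*(k + n) (L(n, k) = (k + n)*(-7 + (-14 - 10*k)) = (k + n)*(-21 - 10*k) = (-21 - 10*k)*(k + n))
433 + 336*L(-4 - 1*3, -11) = 433 + 336*(-21*(-11) - 21*(-4 - 1*3) - 10*(-11)**2 - 10*(-11)*(-4 - 1*3)) = 433 + 336*(231 - 21*(-4 - 3) - 10*121 - 10*(-11)*(-4 - 3)) = 433 + 336*(231 - 21*(-7) - 1210 - 10*(-11)*(-7)) = 433 + 336*(231 + 147 - 1210 - 770) = 433 + 336*(-1602) = 433 - 538272 = -537839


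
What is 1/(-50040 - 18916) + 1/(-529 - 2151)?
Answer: -17909/46200520 ≈ -0.00038764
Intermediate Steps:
1/(-50040 - 18916) + 1/(-529 - 2151) = 1/(-68956) + 1/(-2680) = -1/68956 - 1/2680 = -17909/46200520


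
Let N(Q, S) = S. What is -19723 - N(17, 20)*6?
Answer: -19843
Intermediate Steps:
-19723 - N(17, 20)*6 = -19723 - 20*6 = -19723 - 1*120 = -19723 - 120 = -19843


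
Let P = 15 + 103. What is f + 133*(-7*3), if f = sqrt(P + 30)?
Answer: -2793 + 2*sqrt(37) ≈ -2780.8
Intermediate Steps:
P = 118
f = 2*sqrt(37) (f = sqrt(118 + 30) = sqrt(148) = 2*sqrt(37) ≈ 12.166)
f + 133*(-7*3) = 2*sqrt(37) + 133*(-7*3) = 2*sqrt(37) + 133*(-21) = 2*sqrt(37) - 2793 = -2793 + 2*sqrt(37)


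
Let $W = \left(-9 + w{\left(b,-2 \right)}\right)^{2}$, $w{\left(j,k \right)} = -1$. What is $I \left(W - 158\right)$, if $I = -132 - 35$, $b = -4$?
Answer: $9686$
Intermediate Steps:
$I = -167$ ($I = -132 - 35 = -167$)
$W = 100$ ($W = \left(-9 - 1\right)^{2} = \left(-10\right)^{2} = 100$)
$I \left(W - 158\right) = - 167 \left(100 - 158\right) = \left(-167\right) \left(-58\right) = 9686$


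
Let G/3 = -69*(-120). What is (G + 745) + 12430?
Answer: 38015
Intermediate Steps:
G = 24840 (G = 3*(-69*(-120)) = 3*8280 = 24840)
(G + 745) + 12430 = (24840 + 745) + 12430 = 25585 + 12430 = 38015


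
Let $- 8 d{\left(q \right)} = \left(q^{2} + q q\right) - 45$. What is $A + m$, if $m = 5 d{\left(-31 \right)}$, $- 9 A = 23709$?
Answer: $- \frac{91379}{24} \approx -3807.5$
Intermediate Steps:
$A = - \frac{7903}{3}$ ($A = \left(- \frac{1}{9}\right) 23709 = - \frac{7903}{3} \approx -2634.3$)
$d{\left(q \right)} = \frac{45}{8} - \frac{q^{2}}{4}$ ($d{\left(q \right)} = - \frac{\left(q^{2} + q q\right) - 45}{8} = - \frac{\left(q^{2} + q^{2}\right) - 45}{8} = - \frac{2 q^{2} - 45}{8} = - \frac{-45 + 2 q^{2}}{8} = \frac{45}{8} - \frac{q^{2}}{4}$)
$m = - \frac{9385}{8}$ ($m = 5 \left(\frac{45}{8} - \frac{\left(-31\right)^{2}}{4}\right) = 5 \left(\frac{45}{8} - \frac{961}{4}\right) = 5 \left(- \frac{1877}{8}\right) = - \frac{9385}{8} \approx -1173.1$)
$A + m = - \frac{7903}{3} - \frac{9385}{8} = - \frac{91379}{24}$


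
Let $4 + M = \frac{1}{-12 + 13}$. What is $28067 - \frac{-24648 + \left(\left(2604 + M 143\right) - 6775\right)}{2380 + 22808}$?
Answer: $\frac{176745211}{6297} \approx 28068.0$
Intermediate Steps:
$M = -3$ ($M = -4 + \frac{1}{-12 + 13} = -4 + 1^{-1} = -4 + 1 = -3$)
$28067 - \frac{-24648 + \left(\left(2604 + M 143\right) - 6775\right)}{2380 + 22808} = 28067 - \frac{-24648 + \left(\left(2604 - 429\right) - 6775\right)}{2380 + 22808} = 28067 - \frac{-24648 + \left(\left(2604 - 429\right) - 6775\right)}{25188} = 28067 - \left(-24648 + \left(2175 - 6775\right)\right) \frac{1}{25188} = 28067 - \left(-24648 - 4600\right) \frac{1}{25188} = 28067 - \left(-29248\right) \frac{1}{25188} = 28067 - - \frac{7312}{6297} = 28067 + \frac{7312}{6297} = \frac{176745211}{6297}$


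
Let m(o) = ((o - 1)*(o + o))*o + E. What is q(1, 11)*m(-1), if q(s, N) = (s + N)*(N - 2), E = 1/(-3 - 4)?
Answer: -3132/7 ≈ -447.43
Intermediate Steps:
E = -1/7 (E = 1/(-7) = -1/7 ≈ -0.14286)
q(s, N) = (-2 + N)*(N + s) (q(s, N) = (N + s)*(-2 + N) = (-2 + N)*(N + s))
m(o) = -1/7 + 2*o**2*(-1 + o) (m(o) = ((o - 1)*(o + o))*o - 1/7 = ((-1 + o)*(2*o))*o - 1/7 = (2*o*(-1 + o))*o - 1/7 = 2*o**2*(-1 + o) - 1/7 = -1/7 + 2*o**2*(-1 + o))
q(1, 11)*m(-1) = (11**2 - 2*11 - 2*1 + 11*1)*(-1/7 - 2*(-1)**2 + 2*(-1)**3) = (121 - 22 - 2 + 11)*(-1/7 - 2*1 + 2*(-1)) = 108*(-1/7 - 2 - 2) = 108*(-29/7) = -3132/7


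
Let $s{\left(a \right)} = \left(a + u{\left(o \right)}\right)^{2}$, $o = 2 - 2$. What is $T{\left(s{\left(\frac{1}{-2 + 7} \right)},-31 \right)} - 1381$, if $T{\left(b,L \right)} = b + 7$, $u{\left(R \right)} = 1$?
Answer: $- \frac{34314}{25} \approx -1372.6$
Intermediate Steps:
$o = 0$
$s{\left(a \right)} = \left(1 + a\right)^{2}$ ($s{\left(a \right)} = \left(a + 1\right)^{2} = \left(1 + a\right)^{2}$)
$T{\left(b,L \right)} = 7 + b$
$T{\left(s{\left(\frac{1}{-2 + 7} \right)},-31 \right)} - 1381 = \left(7 + \left(1 + \frac{1}{-2 + 7}\right)^{2}\right) - 1381 = \left(7 + \left(1 + \frac{1}{5}\right)^{2}\right) - 1381 = \left(7 + \left(\frac{6}{5}\right)^{2}\right) - 1381 = \left(7 + \frac{36}{25}\right) - 1381 = \frac{211}{25} - 1381 = - \frac{34314}{25}$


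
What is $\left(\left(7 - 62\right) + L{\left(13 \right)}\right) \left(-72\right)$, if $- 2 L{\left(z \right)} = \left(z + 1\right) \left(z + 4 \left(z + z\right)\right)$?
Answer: $62928$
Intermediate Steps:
$L{\left(z \right)} = - \frac{9 z \left(1 + z\right)}{2}$ ($L{\left(z \right)} = - \frac{\left(z + 1\right) \left(z + 4 \left(z + z\right)\right)}{2} = - \frac{\left(1 + z\right) \left(z + 4 \cdot 2 z\right)}{2} = - \frac{\left(1 + z\right) \left(z + 8 z\right)}{2} = - \frac{\left(1 + z\right) 9 z}{2} = - \frac{9 z \left(1 + z\right)}{2}$)
$\left(\left(7 - 62\right) + L{\left(13 \right)}\right) \left(-72\right) = \left(\left(7 - 62\right) - \frac{117 \left(1 + 13\right)}{2}\right) \left(-72\right) = \left(-55 - \frac{117}{2} \cdot 14\right) \left(-72\right) = \left(-55 - 819\right) \left(-72\right) = \left(-874\right) \left(-72\right) = 62928$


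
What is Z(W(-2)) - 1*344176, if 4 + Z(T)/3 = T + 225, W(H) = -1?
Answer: -343516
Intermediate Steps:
Z(T) = 663 + 3*T (Z(T) = -12 + 3*(T + 225) = -12 + 3*(225 + T) = -12 + (675 + 3*T) = 663 + 3*T)
Z(W(-2)) - 1*344176 = (663 + 3*(-1)) - 1*344176 = (663 - 3) - 344176 = 660 - 344176 = -343516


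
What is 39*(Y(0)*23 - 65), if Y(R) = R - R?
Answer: -2535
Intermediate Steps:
Y(R) = 0
39*(Y(0)*23 - 65) = 39*(0*23 - 65) = 39*(0 - 65) = 39*(-65) = -2535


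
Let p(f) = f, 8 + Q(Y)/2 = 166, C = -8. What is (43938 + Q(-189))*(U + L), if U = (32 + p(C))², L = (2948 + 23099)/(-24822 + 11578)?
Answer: 24031493017/946 ≈ 2.5403e+7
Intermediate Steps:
L = -3721/1892 (L = 26047/(-13244) = 26047*(-1/13244) = -3721/1892 ≈ -1.9667)
Q(Y) = 316 (Q(Y) = -16 + 2*166 = -16 + 332 = 316)
U = 576 (U = (32 - 8)² = 24² = 576)
(43938 + Q(-189))*(U + L) = (43938 + 316)*(576 - 3721/1892) = 44254*(1086071/1892) = 24031493017/946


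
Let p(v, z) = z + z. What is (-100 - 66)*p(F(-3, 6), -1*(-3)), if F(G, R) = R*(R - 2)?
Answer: -996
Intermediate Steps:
F(G, R) = R*(-2 + R)
p(v, z) = 2*z
(-100 - 66)*p(F(-3, 6), -1*(-3)) = (-100 - 66)*(2*(-1*(-3))) = -332*3 = -166*6 = -996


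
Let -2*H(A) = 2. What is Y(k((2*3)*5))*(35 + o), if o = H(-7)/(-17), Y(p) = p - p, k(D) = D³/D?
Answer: 0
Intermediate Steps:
H(A) = -1 (H(A) = -½*2 = -1)
k(D) = D²
Y(p) = 0
o = 1/17 (o = -1/(-17) = -1*(-1/17) = 1/17 ≈ 0.058824)
Y(k((2*3)*5))*(35 + o) = 0*(35 + 1/17) = 0*(596/17) = 0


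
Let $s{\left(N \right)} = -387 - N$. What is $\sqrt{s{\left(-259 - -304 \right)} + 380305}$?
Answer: $\sqrt{379873} \approx 616.34$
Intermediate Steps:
$\sqrt{s{\left(-259 - -304 \right)} + 380305} = \sqrt{\left(-387 - \left(-259 - -304\right)\right) + 380305} = \sqrt{\left(-387 - \left(-259 + 304\right)\right) + 380305} = \sqrt{\left(-387 - 45\right) + 380305} = \sqrt{-432 + 380305} = \sqrt{379873}$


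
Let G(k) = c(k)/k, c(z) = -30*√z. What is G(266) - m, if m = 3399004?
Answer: -3399004 - 15*√266/133 ≈ -3.3990e+6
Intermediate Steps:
G(k) = -30/√k (G(k) = (-30*√k)/k = -30/√k)
G(266) - m = -15*√266/133 - 1*3399004 = -15*√266/133 - 3399004 = -3399004 - 15*√266/133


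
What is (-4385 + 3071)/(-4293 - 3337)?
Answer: 657/3815 ≈ 0.17221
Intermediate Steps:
(-4385 + 3071)/(-4293 - 3337) = -1314/(-7630) = -1314*(-1/7630) = 657/3815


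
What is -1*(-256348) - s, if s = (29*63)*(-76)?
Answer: 395200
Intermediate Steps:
s = -138852 (s = 1827*(-76) = -138852)
-1*(-256348) - s = -1*(-256348) - 1*(-138852) = 256348 + 138852 = 395200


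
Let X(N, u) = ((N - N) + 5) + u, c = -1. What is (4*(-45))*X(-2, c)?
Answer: -720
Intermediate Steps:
X(N, u) = 5 + u (X(N, u) = (0 + 5) + u = 5 + u)
(4*(-45))*X(-2, c) = (4*(-45))*(5 - 1) = -180*4 = -720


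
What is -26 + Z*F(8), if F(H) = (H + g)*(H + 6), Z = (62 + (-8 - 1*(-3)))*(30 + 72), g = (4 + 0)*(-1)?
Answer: 325558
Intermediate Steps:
g = -4 (g = 4*(-1) = -4)
Z = 5814 (Z = (62 + (-8 + 3))*102 = (62 - 5)*102 = 57*102 = 5814)
F(H) = (-4 + H)*(6 + H) (F(H) = (H - 4)*(H + 6) = (-4 + H)*(6 + H))
-26 + Z*F(8) = -26 + 5814*(-24 + 8² + 2*8) = -26 + 5814*(-24 + 64 + 16) = -26 + 5814*56 = -26 + 325584 = 325558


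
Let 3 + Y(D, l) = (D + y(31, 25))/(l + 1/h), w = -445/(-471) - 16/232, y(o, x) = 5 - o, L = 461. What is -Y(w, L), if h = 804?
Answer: 5154609883/1687546685 ≈ 3.0545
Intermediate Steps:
w = 11963/13659 (w = -445*(-1/471) - 16*1/232 = 445/471 - 2/29 = 11963/13659 ≈ 0.87583)
Y(D, l) = -3 + (-26 + D)/(1/804 + l) (Y(D, l) = -3 + (D + (5 - 1*31))/(l + 1/804) = -3 + (D + (5 - 31))/(l + 1/804) = -3 + (D - 26)/(1/804 + l) = -3 + (-26 + D)/(1/804 + l))
-Y(w, L) = -3*(-6969 - 804*461 + 268*(11963/13659))/(1 + 804*461) = -3*(-6969 - 370644 + 3206084/13659)/(1 + 370644) = -3*(-5154609883)/(370645*13659) = -1*(-5154609883/1687546685) = 5154609883/1687546685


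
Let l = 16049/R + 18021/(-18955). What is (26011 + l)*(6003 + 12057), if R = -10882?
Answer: 9688728924755958/20626831 ≈ 4.6971e+8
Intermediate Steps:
l = -500313317/206268310 (l = 16049/(-10882) + 18021/(-18955) = 16049*(-1/10882) + 18021*(-1/18955) = -16049/10882 - 18021/18955 = -500313317/206268310 ≈ -2.4255)
(26011 + l)*(6003 + 12057) = (26011 - 500313317/206268310)*(6003 + 12057) = (5364744698093/206268310)*18060 = 9688728924755958/20626831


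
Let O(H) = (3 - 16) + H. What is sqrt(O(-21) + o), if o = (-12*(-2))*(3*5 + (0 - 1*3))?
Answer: sqrt(254) ≈ 15.937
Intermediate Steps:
O(H) = -13 + H
o = 288 (o = 24*(15 + (0 - 3)) = 24*(15 - 3) = 24*12 = 288)
sqrt(O(-21) + o) = sqrt((-13 - 21) + 288) = sqrt(-34 + 288) = sqrt(254)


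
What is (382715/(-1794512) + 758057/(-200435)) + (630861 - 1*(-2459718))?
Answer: 1111627328717300671/359683012720 ≈ 3.0906e+6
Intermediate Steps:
(382715/(-1794512) + 758057/(-200435)) + (630861 - 1*(-2459718)) = (382715*(-1/1794512) + 758057*(-1/200435)) + (630861 + 2459718) = (-382715/1794512 - 758057/200435) + 3090579 = -1437051864209/359683012720 + 3090579 = 1111627328717300671/359683012720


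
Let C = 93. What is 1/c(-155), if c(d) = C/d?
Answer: -5/3 ≈ -1.6667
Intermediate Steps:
c(d) = 93/d
1/c(-155) = 1/(93/(-155)) = 1/(93*(-1/155)) = 1/(-3/5) = -5/3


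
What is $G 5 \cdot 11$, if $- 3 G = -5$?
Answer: $\frac{275}{3} \approx 91.667$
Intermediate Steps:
$G = \frac{5}{3}$ ($G = \left(- \frac{1}{3}\right) \left(-5\right) = \frac{5}{3} \approx 1.6667$)
$G 5 \cdot 11 = \frac{5}{3} \cdot 5 \cdot 11 = \frac{25}{3} \cdot 11 = \frac{275}{3}$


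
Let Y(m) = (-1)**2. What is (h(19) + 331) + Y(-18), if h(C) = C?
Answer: 351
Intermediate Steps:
Y(m) = 1
(h(19) + 331) + Y(-18) = (19 + 331) + 1 = 350 + 1 = 351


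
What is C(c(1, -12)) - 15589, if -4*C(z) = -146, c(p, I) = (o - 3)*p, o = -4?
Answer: -31105/2 ≈ -15553.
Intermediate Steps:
c(p, I) = -7*p (c(p, I) = (-4 - 3)*p = -7*p)
C(z) = 73/2 (C(z) = -¼*(-146) = 73/2)
C(c(1, -12)) - 15589 = 73/2 - 15589 = -31105/2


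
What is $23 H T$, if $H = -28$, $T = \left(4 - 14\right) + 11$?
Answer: $-644$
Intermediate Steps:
$T = 1$ ($T = -10 + 11 = 1$)
$23 H T = 23 \left(-28\right) 1 = \left(-644\right) 1 = -644$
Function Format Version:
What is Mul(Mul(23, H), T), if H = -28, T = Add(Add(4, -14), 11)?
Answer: -644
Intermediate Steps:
T = 1 (T = Add(-10, 11) = 1)
Mul(Mul(23, H), T) = Mul(Mul(23, -28), 1) = Mul(-644, 1) = -644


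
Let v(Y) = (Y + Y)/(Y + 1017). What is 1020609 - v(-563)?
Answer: 231678806/227 ≈ 1.0206e+6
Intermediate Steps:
v(Y) = 2*Y/(1017 + Y) (v(Y) = (2*Y)/(1017 + Y) = 2*Y/(1017 + Y))
1020609 - v(-563) = 1020609 - 2*(-563)/(1017 - 563) = 1020609 - 2*(-563)/454 = 1020609 - 1*(-563/227) = 1020609 + 563/227 = 231678806/227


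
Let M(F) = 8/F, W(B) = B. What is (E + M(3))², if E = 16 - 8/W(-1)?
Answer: 6400/9 ≈ 711.11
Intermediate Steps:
E = 24 (E = 16 - 8/(-1) = 16 - 8*(-1) = 16 + 8 = 24)
(E + M(3))² = (24 + 8/3)² = (80/3)² = 6400/9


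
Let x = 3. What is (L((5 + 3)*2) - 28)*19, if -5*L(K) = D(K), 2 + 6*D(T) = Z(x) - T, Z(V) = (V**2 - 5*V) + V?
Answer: -5187/10 ≈ -518.70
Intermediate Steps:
Z(V) = V**2 - 4*V
D(T) = -5/6 - T/6 (D(T) = -1/3 + (3*(-4 + 3) - T)/6 = -1/3 + (3*(-1) - T)/6 = -1/3 + (-3 - T)/6 = -1/3 + (-1/2 - T/6) = -5/6 - T/6)
L(K) = 1/6 + K/30 (L(K) = -(-5/6 - K/6)/5 = 1/6 + K/30)
(L((5 + 3)*2) - 28)*19 = ((1/6 + ((5 + 3)*2)/30) - 28)*19 = ((1/6 + (8*2)/30) - 28)*19 = ((1/6 + (1/30)*16) - 28)*19 = ((1/6 + 8/15) - 28)*19 = (7/10 - 28)*19 = -273/10*19 = -5187/10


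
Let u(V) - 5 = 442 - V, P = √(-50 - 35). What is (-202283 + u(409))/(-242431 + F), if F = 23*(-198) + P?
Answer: 9990296265/12200318062 + 40449*I*√85/12200318062 ≈ 0.81886 + 3.0567e-5*I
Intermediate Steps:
P = I*√85 (P = √(-85) = I*√85 ≈ 9.2195*I)
u(V) = 447 - V (u(V) = 5 + (442 - V) = 447 - V)
F = -4554 + I*√85 (F = 23*(-198) + I*√85 = -4554 + I*√85 ≈ -4554.0 + 9.2195*I)
(-202283 + u(409))/(-242431 + F) = (-202283 + (447 - 1*409))/(-242431 + (-4554 + I*√85)) = (-202283 + (447 - 409))/(-246985 + I*√85) = (-202283 + 38)/(-246985 + I*√85) = -202245/(-246985 + I*√85)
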